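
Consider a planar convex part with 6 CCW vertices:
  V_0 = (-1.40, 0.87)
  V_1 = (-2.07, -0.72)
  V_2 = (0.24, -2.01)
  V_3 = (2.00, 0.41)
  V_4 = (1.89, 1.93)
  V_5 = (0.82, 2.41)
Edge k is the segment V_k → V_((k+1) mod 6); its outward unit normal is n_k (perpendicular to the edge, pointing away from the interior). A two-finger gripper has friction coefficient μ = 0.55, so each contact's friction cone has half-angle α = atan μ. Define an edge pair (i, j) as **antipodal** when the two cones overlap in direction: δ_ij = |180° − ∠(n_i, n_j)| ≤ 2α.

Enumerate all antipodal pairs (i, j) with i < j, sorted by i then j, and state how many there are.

α = atan 0.55 = 28.81°;  2α = 57.62°
n_0 = (-0.9215, +0.3883)
n_1 = (-0.4876, -0.8731)
n_2 = (+0.8087, -0.5882)
n_3 = (+0.9974, +0.0722)
n_4 = (+0.4093, +0.9124)
n_5 = (-0.5700, +0.8217)
  (0,1): δ = 96.33°  ·
  (0,2): δ = 13.18°  ✓
  (0,3): δ = 26.99°  ✓
  (0,4): δ = 88.69°  ·
  (0,5): δ = 147.60°  ·
  (1,2): δ = 96.85°  ·
  (1,3): δ = 56.68°  ✓
  (1,4): δ = 5.02°  ✓
  (1,5): δ = 63.93°  ·
  (2,3): δ = 139.83°  ·
  (2,4): δ = 78.13°  ·
  (2,5): δ = 19.22°  ✓
  (3,4): δ = 118.30°  ·
  (3,5): δ = 59.39°  ·
  (4,5): δ = 121.09°  ·
antipodal pairs: 5

count = 5; pairs: (0,2), (0,3), (1,3), (1,4), (2,5)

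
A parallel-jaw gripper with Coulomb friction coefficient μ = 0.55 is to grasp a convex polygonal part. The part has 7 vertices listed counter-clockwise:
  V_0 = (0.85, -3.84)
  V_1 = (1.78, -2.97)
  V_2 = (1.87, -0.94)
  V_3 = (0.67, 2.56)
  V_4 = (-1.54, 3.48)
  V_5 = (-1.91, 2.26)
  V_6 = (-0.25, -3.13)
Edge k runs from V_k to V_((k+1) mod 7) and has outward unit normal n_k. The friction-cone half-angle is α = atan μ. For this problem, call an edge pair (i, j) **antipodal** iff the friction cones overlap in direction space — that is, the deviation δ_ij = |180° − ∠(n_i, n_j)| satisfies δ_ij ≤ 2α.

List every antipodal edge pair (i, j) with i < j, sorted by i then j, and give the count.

count = 8; pairs: (0,4), (1,4), (1,5), (2,4), (2,5), (2,6), (3,5), (3,6)

α = atan 0.55 = 28.81°;  2α = 57.62°
n_0 = (+0.6832, -0.7303)
n_1 = (+0.9990, -0.0443)
n_2 = (+0.9459, +0.3243)
n_3 = (+0.3843, +0.9232)
n_4 = (-0.9570, +0.2902)
n_5 = (-0.9557, -0.2943)
n_6 = (-0.5423, -0.8402)
  (0,1): δ = 135.63°  ·
  (0,2): δ = 114.17°  ·
  (0,3): δ = 65.69°  ·
  (0,4): δ = 30.04°  ✓
  (0,5): δ = 64.03°  ·
  (0,6): δ = 104.07°  ·
  (1,2): δ = 158.54°  ·
  (1,3): δ = 110.06°  ·
  (1,4): δ = 14.33°  ✓
  (1,5): δ = 19.66°  ✓
  (1,6): δ = 59.70°  ·
  (2,3): δ = 131.53°  ·
  (2,4): δ = 35.80°  ✓
  (2,5): δ = 1.81°  ✓
  (2,6): δ = 38.23°  ✓
  (3,4): δ = 84.27°  ·
  (3,5): δ = 50.28°  ✓
  (3,6): δ = 10.24°  ✓
  (4,5): δ = 146.01°  ·
  (4,6): δ = 105.97°  ·
  (5,6): δ = 139.96°  ·
antipodal pairs: 8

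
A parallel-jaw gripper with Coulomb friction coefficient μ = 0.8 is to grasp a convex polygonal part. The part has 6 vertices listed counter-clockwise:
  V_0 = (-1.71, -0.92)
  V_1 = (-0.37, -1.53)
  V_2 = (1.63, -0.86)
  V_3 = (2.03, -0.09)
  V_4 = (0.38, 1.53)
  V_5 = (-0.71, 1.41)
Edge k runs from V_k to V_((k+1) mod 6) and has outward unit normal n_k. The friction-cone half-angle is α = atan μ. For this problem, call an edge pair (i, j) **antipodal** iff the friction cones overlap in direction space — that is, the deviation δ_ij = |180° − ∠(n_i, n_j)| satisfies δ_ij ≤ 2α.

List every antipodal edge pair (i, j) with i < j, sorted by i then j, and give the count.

α = atan 0.8 = 38.66°;  2α = 77.32°
n_0 = (-0.4143, -0.9101)
n_1 = (+0.3176, -0.9482)
n_2 = (+0.8874, -0.4610)
n_3 = (+0.7006, +0.7136)
n_4 = (-0.1094, +0.9940)
n_5 = (-0.9189, +0.3944)
  (0,1): δ = 137.00°  ·
  (0,2): δ = 92.97°  ·
  (0,3): δ = 20.00°  ✓
  (0,4): δ = 30.76°  ✓
  (0,5): δ = 91.25°  ·
  (1,2): δ = 135.97°  ·
  (1,3): δ = 63.00°  ✓
  (1,4): δ = 12.24°  ✓
  (1,5): δ = 48.25°  ✓
  (2,3): δ = 107.02°  ·
  (2,4): δ = 56.27°  ✓
  (2,5): δ = 4.22°  ✓
  (3,4): δ = 129.24°  ·
  (3,5): δ = 68.75°  ✓
  (4,5): δ = 119.51°  ·
antipodal pairs: 8

count = 8; pairs: (0,3), (0,4), (1,3), (1,4), (1,5), (2,4), (2,5), (3,5)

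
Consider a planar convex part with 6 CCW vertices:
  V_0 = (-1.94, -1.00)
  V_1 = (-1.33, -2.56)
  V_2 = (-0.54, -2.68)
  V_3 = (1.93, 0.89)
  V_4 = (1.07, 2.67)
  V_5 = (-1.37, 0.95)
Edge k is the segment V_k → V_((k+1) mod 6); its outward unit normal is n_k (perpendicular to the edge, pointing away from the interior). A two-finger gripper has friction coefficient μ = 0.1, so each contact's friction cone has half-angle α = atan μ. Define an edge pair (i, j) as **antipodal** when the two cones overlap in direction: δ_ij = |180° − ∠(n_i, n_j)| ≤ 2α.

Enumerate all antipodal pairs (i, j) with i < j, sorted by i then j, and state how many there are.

count = 1; pairs: (0,3)

α = atan 0.1 = 5.71°;  2α = 11.42°
n_0 = (-0.9313, -0.3642)
n_1 = (-0.1502, -0.9887)
n_2 = (+0.8224, -0.5690)
n_3 = (+0.9004, +0.4350)
n_4 = (-0.5762, +0.8173)
n_5 = (-0.9598, +0.2806)
  (0,1): δ = 119.99°  ·
  (0,2): δ = 56.04°  ·
  (0,3): δ = 4.43°  ✓
  (0,4): δ = 103.82°  ·
  (0,5): δ = 142.35°  ·
  (1,2): δ = 116.04°  ·
  (1,3): δ = 55.58°  ·
  (1,4): δ = 43.82°  ·
  (1,5): δ = 82.34°  ·
  (2,3): δ = 119.53°  ·
  (2,4): δ = 20.14°  ·
  (2,5): δ = 18.38°  ·
  (3,4): δ = 80.61°  ·
  (3,5): δ = 42.08°  ·
  (4,5): δ = 141.47°  ·
antipodal pairs: 1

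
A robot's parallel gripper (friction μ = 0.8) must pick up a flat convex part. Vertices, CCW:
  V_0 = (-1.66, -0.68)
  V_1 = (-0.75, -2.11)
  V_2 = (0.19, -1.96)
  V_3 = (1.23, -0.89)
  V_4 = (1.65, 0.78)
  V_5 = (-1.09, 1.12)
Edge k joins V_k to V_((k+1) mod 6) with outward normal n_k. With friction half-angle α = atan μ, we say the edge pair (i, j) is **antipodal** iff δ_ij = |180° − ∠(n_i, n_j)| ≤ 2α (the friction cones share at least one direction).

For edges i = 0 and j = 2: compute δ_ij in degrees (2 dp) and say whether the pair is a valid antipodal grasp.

α = atan 0.8 = 38.66°;  2α = 77.32°
edge 0: e_0 = (+0.91, -1.43);  n_0 = (-0.8437, -0.5369)
edge 2: e_2 = (+1.04, +1.07);  n_2 = (+0.7171, -0.6970)
∠(n_0, n_2) = 103.34°
δ = |180° − 103.34°| = 76.66°
76.66° ≤ 2α = 77.32°  →  valid

δ = 76.66°, valid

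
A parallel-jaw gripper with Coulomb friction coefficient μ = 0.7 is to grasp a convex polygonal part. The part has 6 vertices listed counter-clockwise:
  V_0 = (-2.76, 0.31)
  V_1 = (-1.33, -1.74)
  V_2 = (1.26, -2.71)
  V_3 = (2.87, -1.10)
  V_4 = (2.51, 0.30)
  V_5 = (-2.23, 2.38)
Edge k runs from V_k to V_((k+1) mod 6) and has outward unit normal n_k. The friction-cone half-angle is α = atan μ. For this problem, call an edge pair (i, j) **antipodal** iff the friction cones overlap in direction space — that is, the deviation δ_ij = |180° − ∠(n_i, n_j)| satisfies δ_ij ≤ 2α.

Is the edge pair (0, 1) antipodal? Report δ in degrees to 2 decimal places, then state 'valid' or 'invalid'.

δ = 145.43°, invalid

α = atan 0.7 = 34.99°;  2α = 69.98°
edge 0: e_0 = (+1.43, -2.05);  n_0 = (-0.8202, -0.5721)
edge 1: e_1 = (+2.59, -0.97);  n_1 = (-0.3507, -0.9365)
∠(n_0, n_1) = 34.57°
δ = |180° − 34.57°| = 145.43°
145.43° > 2α = 69.98°  →  invalid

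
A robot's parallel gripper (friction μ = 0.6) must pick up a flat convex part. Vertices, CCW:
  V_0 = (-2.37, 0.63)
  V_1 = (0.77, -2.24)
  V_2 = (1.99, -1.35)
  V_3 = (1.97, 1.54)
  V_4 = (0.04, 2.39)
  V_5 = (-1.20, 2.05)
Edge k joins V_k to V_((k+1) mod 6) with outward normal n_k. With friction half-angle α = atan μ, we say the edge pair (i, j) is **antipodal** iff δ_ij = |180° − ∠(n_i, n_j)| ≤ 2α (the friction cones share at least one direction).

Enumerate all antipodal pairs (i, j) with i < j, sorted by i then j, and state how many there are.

count = 7; pairs: (0,2), (0,3), (0,4), (1,3), (1,4), (1,5), (2,5)

α = atan 0.6 = 30.96°;  2α = 61.93°
n_0 = (-0.6747, -0.7381)
n_1 = (+0.5894, -0.8079)
n_2 = (+1.0000, +0.0069)
n_3 = (+0.4031, +0.9152)
n_4 = (-0.2644, +0.9644)
n_5 = (-0.7718, +0.6359)
  (0,1): δ = 101.46°  ·
  (0,2): δ = 47.18°  ✓
  (0,3): δ = 18.66°  ✓
  (0,4): δ = 57.76°  ✓
  (0,5): δ = 92.94°  ·
  (1,2): δ = 125.71°  ·
  (1,3): δ = 59.88°  ✓
  (1,4): δ = 20.78°  ✓
  (1,5): δ = 14.40°  ✓
  (2,3): δ = 114.17°  ·
  (2,4): δ = 75.06°  ·
  (2,5): δ = 39.88°  ✓
  (3,4): δ = 140.90°  ·
  (3,5): δ = 105.72°  ·
  (4,5): δ = 144.82°  ·
antipodal pairs: 7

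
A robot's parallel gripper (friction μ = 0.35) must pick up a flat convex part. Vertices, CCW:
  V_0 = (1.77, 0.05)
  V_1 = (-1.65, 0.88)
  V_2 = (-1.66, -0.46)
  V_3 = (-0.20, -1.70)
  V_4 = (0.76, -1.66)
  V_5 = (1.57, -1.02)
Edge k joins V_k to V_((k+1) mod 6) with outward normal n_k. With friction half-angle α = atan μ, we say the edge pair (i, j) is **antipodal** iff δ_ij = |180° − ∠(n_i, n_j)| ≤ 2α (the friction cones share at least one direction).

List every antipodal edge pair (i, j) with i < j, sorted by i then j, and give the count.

α = atan 0.35 = 19.29°;  2α = 38.58°
n_0 = (+0.2358, +0.9718)
n_1 = (-1.0000, +0.0075)
n_2 = (-0.6473, -0.7622)
n_3 = (+0.0416, -0.9991)
n_4 = (+0.6200, -0.7846)
n_5 = (+0.9830, -0.1837)
  (0,1): δ = 76.79°  ·
  (0,2): δ = 26.70°  ✓
  (0,3): δ = 16.03°  ✓
  (0,4): δ = 51.95°  ·
  (0,5): δ = 93.05°  ·
  (1,2): δ = 129.91°  ·
  (1,3): δ = 87.19°  ·
  (1,4): δ = 51.26°  ·
  (1,5): δ = 10.16°  ✓
  (2,3): δ = 137.27°  ·
  (2,4): δ = 101.35°  ·
  (2,5): δ = 60.25°  ·
  (3,4): δ = 144.07°  ·
  (3,5): δ = 102.97°  ·
  (4,5): δ = 138.90°  ·
antipodal pairs: 3

count = 3; pairs: (0,2), (0,3), (1,5)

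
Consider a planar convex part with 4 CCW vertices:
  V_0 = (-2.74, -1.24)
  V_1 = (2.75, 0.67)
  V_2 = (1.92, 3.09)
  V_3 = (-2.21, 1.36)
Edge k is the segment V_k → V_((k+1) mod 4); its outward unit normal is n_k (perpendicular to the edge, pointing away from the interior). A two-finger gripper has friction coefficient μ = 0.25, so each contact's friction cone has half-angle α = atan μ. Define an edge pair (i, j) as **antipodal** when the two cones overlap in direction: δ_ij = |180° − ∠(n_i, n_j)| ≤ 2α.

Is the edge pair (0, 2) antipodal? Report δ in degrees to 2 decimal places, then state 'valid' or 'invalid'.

δ = 3.55°, valid

α = atan 0.25 = 14.04°;  2α = 28.07°
edge 0: e_0 = (+5.49, +1.91);  n_0 = (+0.3286, -0.9445)
edge 2: e_2 = (-4.13, -1.73);  n_2 = (-0.3864, +0.9223)
∠(n_0, n_2) = 176.45°
δ = |180° − 176.45°| = 3.55°
3.55° ≤ 2α = 28.07°  →  valid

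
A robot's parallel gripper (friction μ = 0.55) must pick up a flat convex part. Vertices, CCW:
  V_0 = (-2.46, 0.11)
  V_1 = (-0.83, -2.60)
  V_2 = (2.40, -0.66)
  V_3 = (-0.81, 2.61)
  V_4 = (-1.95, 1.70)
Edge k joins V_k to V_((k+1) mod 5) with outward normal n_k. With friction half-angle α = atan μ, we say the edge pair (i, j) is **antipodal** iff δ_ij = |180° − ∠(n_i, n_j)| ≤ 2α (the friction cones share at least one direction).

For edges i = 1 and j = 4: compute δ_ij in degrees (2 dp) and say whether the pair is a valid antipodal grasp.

δ = 41.23°, valid

α = atan 0.55 = 28.81°;  2α = 57.62°
edge 1: e_1 = (+3.23, +1.94);  n_1 = (+0.5149, -0.8573)
edge 4: e_4 = (-0.51, -1.59);  n_4 = (-0.9522, +0.3054)
∠(n_1, n_4) = 138.77°
δ = |180° − 138.77°| = 41.23°
41.23° ≤ 2α = 57.62°  →  valid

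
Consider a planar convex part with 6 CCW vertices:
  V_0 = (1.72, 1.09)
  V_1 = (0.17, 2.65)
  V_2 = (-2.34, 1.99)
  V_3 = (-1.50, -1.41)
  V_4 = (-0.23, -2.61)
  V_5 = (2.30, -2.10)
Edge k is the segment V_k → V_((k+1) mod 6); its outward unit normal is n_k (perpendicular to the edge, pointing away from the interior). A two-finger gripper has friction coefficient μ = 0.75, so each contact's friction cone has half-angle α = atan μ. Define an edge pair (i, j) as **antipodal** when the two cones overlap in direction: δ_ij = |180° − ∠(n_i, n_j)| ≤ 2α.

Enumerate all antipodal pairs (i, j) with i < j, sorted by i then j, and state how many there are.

α = atan 0.75 = 36.87°;  2α = 73.74°
n_0 = (+0.7094, +0.7048)
n_1 = (-0.2543, +0.9671)
n_2 = (-0.9708, -0.2398)
n_3 = (-0.6868, -0.7269)
n_4 = (+0.1976, -0.9803)
n_5 = (+0.9839, +0.1789)
  (0,1): δ = 120.08°  ·
  (0,2): δ = 30.94°  ✓
  (0,3): δ = 1.81°  ✓
  (0,4): δ = 56.58°  ✓
  (0,5): δ = 145.49°  ·
  (1,2): δ = 90.85°  ·
  (1,3): δ = 58.11°  ✓
  (1,4): δ = 3.34°  ✓
  (1,5): δ = 85.57°  ·
  (2,3): δ = 147.25°  ·
  (2,4): δ = 92.48°  ·
  (2,5): δ = 3.57°  ✓
  (3,4): δ = 125.23°  ·
  (3,5): δ = 36.32°  ✓
  (4,5): δ = 91.09°  ·
antipodal pairs: 7

count = 7; pairs: (0,2), (0,3), (0,4), (1,3), (1,4), (2,5), (3,5)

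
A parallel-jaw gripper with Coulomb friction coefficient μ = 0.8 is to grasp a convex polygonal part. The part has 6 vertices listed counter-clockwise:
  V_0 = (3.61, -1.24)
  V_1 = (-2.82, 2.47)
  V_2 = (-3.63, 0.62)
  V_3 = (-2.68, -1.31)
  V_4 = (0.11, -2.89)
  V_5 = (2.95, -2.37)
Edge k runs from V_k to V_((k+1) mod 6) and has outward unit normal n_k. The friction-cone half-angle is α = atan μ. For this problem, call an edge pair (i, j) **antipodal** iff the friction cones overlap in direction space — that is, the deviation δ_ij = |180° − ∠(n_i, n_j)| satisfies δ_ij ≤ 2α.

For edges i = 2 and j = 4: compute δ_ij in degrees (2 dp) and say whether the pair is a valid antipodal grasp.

δ = 105.83°, invalid

α = atan 0.8 = 38.66°;  2α = 77.32°
edge 2: e_2 = (+0.95, -1.93);  n_2 = (-0.8972, -0.4416)
edge 4: e_4 = (+2.84, +0.52);  n_4 = (+0.1801, -0.9836)
∠(n_2, n_4) = 74.17°
δ = |180° − 74.17°| = 105.83°
105.83° > 2α = 77.32°  →  invalid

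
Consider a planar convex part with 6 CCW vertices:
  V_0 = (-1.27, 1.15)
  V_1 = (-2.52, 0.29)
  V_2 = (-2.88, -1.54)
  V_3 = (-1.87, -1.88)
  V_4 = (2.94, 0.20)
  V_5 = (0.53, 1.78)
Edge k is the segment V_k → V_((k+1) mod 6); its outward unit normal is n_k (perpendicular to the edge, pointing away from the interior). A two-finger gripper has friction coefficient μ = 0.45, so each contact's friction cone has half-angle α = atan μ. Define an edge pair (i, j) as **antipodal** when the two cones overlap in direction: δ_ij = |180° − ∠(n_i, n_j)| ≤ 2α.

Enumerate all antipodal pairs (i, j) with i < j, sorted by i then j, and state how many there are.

α = atan 0.45 = 24.23°;  2α = 48.46°
n_0 = (-0.5668, +0.8238)
n_1 = (-0.9812, +0.1930)
n_2 = (-0.3190, -0.9477)
n_3 = (+0.3969, -0.9179)
n_4 = (+0.5483, +0.8363)
n_5 = (-0.3304, +0.9439)
  (0,1): δ = 135.66°  ·
  (0,2): δ = 53.13°  ·
  (0,3): δ = 11.14°  ✓
  (0,4): δ = 112.22°  ·
  (0,5): δ = 164.76°  ·
  (1,2): δ = 97.48°  ·
  (1,3): δ = 55.49°  ·
  (1,4): δ = 67.88°  ·
  (1,5): δ = 120.42°  ·
  (2,3): δ = 138.01°  ·
  (2,4): δ = 14.64°  ✓
  (2,5): δ = 37.90°  ✓
  (3,4): δ = 56.63°  ·
  (3,5): δ = 4.10°  ✓
  (4,5): δ = 127.46°  ·
antipodal pairs: 4

count = 4; pairs: (0,3), (2,4), (2,5), (3,5)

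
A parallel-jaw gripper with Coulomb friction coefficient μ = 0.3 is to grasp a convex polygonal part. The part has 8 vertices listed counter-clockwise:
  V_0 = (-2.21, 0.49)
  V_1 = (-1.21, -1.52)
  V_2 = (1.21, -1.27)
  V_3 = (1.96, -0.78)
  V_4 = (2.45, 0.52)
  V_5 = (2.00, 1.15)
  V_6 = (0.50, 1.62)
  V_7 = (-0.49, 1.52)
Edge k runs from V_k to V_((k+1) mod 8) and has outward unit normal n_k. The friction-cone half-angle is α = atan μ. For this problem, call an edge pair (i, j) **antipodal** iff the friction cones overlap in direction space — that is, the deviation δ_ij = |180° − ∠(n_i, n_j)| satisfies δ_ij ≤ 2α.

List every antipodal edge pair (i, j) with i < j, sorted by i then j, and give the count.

α = atan 0.3 = 16.70°;  2α = 33.40°
n_0 = (-0.8953, -0.4454)
n_1 = (+0.1028, -0.9947)
n_2 = (+0.5469, -0.8372)
n_3 = (+0.9357, -0.3527)
n_4 = (+0.8137, +0.5812)
n_5 = (+0.2990, +0.9543)
n_6 = (-0.1005, +0.9949)
n_7 = (-0.5138, +0.8579)
  (0,1): δ = 110.55°  ·
  (0,2): δ = 83.29°  ·
  (0,3): δ = 47.10°  ·
  (0,4): δ = 9.09°  ✓
  (0,5): δ = 46.15°  ·
  (0,6): δ = 69.32°  ·
  (0,7): δ = 94.46°  ·
  (1,2): δ = 152.74°  ·
  (1,3): δ = 116.55°  ·
  (1,4): δ = 60.36°  ·
  (1,5): δ = 23.30°  ✓
  (1,6): δ = 0.13°  ✓
  (1,7): δ = 25.02°  ✓
  (2,3): δ = 143.81°  ·
  (2,4): δ = 87.62°  ·
  (2,5): δ = 50.56°  ·
  (2,6): δ = 27.39°  ✓
  (2,7): δ = 2.24°  ✓
  (3,4): δ = 123.81°  ·
  (3,5): δ = 86.74°  ·
  (3,6): δ = 63.58°  ·
  (3,7): δ = 38.43°  ·
  (4,5): δ = 142.94°  ·
  (4,6): δ = 119.77°  ·
  (4,7): δ = 94.62°  ·
  (5,6): δ = 156.83°  ·
  (5,7): δ = 131.69°  ·
  (6,7): δ = 154.85°  ·
antipodal pairs: 6

count = 6; pairs: (0,4), (1,5), (1,6), (1,7), (2,6), (2,7)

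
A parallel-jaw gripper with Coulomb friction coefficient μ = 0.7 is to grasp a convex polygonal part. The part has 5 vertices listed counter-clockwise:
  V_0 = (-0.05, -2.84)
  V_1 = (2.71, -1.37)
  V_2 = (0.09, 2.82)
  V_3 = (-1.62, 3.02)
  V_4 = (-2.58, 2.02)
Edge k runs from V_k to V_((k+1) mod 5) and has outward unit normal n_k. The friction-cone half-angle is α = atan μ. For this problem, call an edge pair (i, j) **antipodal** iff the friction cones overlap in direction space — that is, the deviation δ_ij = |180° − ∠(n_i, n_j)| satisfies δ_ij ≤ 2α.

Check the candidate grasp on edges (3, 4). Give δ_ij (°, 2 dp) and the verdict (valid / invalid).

δ = 108.67°, invalid

α = atan 0.7 = 34.99°;  2α = 69.98°
edge 3: e_3 = (-0.96, -1.00);  n_3 = (-0.7214, +0.6925)
edge 4: e_4 = (+2.53, -4.86);  n_4 = (-0.8870, -0.4618)
∠(n_3, n_4) = 71.33°
δ = |180° − 71.33°| = 108.67°
108.67° > 2α = 69.98°  →  invalid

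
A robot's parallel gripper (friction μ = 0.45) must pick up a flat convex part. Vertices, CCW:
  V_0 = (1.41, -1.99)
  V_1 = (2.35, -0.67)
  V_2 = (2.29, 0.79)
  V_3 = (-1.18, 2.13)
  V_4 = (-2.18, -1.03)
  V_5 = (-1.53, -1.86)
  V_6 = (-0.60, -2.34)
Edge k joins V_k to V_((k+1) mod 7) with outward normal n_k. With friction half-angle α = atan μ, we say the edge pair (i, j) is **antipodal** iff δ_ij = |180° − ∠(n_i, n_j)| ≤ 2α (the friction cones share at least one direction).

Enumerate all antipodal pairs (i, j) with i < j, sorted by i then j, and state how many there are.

count = 6; pairs: (0,3), (1,3), (1,4), (2,4), (2,5), (2,6)

α = atan 0.45 = 24.23°;  2α = 48.46°
n_0 = (+0.8146, -0.5801)
n_1 = (+0.9992, +0.0411)
n_2 = (+0.3602, +0.9329)
n_3 = (-0.9534, +0.3017)
n_4 = (-0.7873, -0.6166)
n_5 = (-0.4586, -0.8886)
n_6 = (+0.1715, -0.9852)
  (0,1): δ = 142.19°  ·
  (0,2): δ = 75.66°  ·
  (0,3): δ = 17.90°  ✓
  (0,4): δ = 73.52°  ·
  (0,5): δ = 98.16°  ·
  (0,6): δ = 135.33°  ·
  (1,2): δ = 113.47°  ·
  (1,3): δ = 19.91°  ✓
  (1,4): δ = 35.71°  ✓
  (1,5): δ = 60.35°  ·
  (1,6): δ = 97.52°  ·
  (2,3): δ = 86.45°  ·
  (2,4): δ = 30.82°  ✓
  (2,5): δ = 6.18°  ✓
  (2,6): δ = 30.99°  ✓
  (3,4): δ = 124.37°  ·
  (3,5): δ = 99.74°  ·
  (3,6): δ = 62.56°  ·
  (4,5): δ = 155.37°  ·
  (4,6): δ = 118.19°  ·
  (5,6): δ = 142.82°  ·
antipodal pairs: 6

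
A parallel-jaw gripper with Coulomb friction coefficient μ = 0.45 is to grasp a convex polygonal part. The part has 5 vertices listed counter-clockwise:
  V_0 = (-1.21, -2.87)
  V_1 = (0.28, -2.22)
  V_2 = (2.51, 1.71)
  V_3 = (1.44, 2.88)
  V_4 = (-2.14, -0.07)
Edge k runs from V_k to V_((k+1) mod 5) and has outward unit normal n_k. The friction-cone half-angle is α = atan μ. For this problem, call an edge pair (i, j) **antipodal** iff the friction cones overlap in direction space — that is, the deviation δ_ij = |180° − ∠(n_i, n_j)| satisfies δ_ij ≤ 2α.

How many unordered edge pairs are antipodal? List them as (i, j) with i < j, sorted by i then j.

count = 4; pairs: (0,3), (1,3), (1,4), (2,4)

α = atan 0.45 = 24.23°;  2α = 48.46°
n_0 = (+0.3999, -0.9166)
n_1 = (+0.8697, -0.4935)
n_2 = (+0.7379, +0.6749)
n_3 = (-0.6359, +0.7717)
n_4 = (-0.9490, -0.3152)
  (0,1): δ = 143.14°  ·
  (0,2): δ = 71.12°  ·
  (0,3): δ = 15.92°  ✓
  (0,4): δ = 84.80°  ·
  (1,2): δ = 107.98°  ·
  (1,3): δ = 20.94°  ✓
  (1,4): δ = 47.95°  ✓
  (2,3): δ = 92.95°  ·
  (2,4): δ = 24.07°  ✓
  (3,4): δ = 111.12°  ·
antipodal pairs: 4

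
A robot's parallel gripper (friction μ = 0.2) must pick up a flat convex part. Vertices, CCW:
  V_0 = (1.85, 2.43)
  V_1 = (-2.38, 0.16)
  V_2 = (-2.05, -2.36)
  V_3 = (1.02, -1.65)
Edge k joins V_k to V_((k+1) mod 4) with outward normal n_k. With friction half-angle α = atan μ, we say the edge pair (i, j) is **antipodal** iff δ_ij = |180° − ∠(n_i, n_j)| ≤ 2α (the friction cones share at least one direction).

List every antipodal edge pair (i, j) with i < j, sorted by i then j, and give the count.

count = 2; pairs: (0,2), (1,3)

α = atan 0.2 = 11.31°;  2α = 22.62°
n_0 = (-0.4729, +0.8811)
n_1 = (-0.9915, -0.1298)
n_2 = (+0.2253, -0.9743)
n_3 = (+0.9799, -0.1993)
  (0,1): δ = 110.76°  ·
  (0,2): δ = 15.20°  ✓
  (0,3): δ = 50.28°  ·
  (1,2): δ = 84.44°  ·
  (1,3): δ = 18.96°  ✓
  (2,3): δ = 114.52°  ·
antipodal pairs: 2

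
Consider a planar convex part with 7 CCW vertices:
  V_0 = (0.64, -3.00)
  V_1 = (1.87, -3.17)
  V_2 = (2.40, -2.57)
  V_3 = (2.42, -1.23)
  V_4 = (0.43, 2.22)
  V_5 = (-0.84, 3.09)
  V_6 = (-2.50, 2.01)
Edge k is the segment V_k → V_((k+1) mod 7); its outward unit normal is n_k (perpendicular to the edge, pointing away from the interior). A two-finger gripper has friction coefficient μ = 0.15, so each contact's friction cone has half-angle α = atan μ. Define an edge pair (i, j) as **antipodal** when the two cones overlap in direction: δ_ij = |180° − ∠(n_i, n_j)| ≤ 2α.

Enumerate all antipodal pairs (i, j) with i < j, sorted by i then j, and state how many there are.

count = 2; pairs: (1,5), (3,6)

α = atan 0.15 = 8.53°;  2α = 17.06°
n_0 = (-0.1369, -0.9906)
n_1 = (+0.7495, -0.6620)
n_2 = (+0.9999, -0.0149)
n_3 = (+0.8662, +0.4996)
n_4 = (+0.5651, +0.8250)
n_5 = (-0.5453, +0.8382)
n_6 = (-0.8473, -0.5311)
  (0,1): δ = 123.59°  ·
  (0,2): δ = 82.99°  ·
  (0,3): δ = 52.15°  ·
  (0,4): δ = 26.54°  ·
  (0,5): δ = 40.92°  ·
  (0,6): δ = 129.95°  ·
  (1,2): δ = 139.40°  ·
  (1,3): δ = 108.57°  ·
  (1,4): δ = 82.96°  ·
  (1,5): δ = 15.50°  ✓
  (1,6): δ = 73.53°  ·
  (2,3): δ = 149.17°  ·
  (2,4): δ = 123.56°  ·
  (2,5): δ = 56.10°  ·
  (2,6): δ = 32.93°  ·
  (3,4): δ = 154.39°  ·
  (3,5): δ = 86.93°  ·
  (3,6): δ = 2.10°  ✓
  (4,5): δ = 112.54°  ·
  (4,6): δ = 23.51°  ·
  (5,6): δ = 90.97°  ·
antipodal pairs: 2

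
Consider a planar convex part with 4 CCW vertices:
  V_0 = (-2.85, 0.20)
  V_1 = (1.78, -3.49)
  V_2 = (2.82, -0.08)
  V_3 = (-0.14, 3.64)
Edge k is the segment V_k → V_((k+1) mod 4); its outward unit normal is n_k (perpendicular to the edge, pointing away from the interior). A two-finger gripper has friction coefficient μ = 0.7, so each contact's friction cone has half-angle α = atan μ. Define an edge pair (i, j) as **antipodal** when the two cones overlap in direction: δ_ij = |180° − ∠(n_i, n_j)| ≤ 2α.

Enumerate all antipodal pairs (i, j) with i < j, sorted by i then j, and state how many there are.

α = atan 0.7 = 34.99°;  2α = 69.98°
n_0 = (-0.6233, -0.7820)
n_1 = (+0.9565, -0.2917)
n_2 = (+0.7825, +0.6226)
n_3 = (-0.7855, +0.6188)
  (0,1): δ = 68.41°  ✓
  (0,2): δ = 12.94°  ✓
  (0,3): δ = 90.32°  ·
  (1,2): δ = 124.53°  ·
  (1,3): δ = 21.27°  ✓
  (2,3): δ = 76.74°  ·
antipodal pairs: 3

count = 3; pairs: (0,1), (0,2), (1,3)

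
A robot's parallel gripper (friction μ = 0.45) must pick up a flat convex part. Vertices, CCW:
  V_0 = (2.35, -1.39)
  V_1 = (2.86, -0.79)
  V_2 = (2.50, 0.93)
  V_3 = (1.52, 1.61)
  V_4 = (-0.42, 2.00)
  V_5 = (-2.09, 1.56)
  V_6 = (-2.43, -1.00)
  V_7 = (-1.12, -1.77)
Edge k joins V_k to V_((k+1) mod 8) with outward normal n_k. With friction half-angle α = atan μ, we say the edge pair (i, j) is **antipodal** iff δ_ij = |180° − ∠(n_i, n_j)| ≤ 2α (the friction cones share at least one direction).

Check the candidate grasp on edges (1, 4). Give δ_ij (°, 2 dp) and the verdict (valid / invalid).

δ = 87.06°, invalid

α = atan 0.45 = 24.23°;  2α = 48.46°
edge 1: e_1 = (-0.36, +1.72);  n_1 = (+0.9788, +0.2049)
edge 4: e_4 = (-1.67, -0.44);  n_4 = (-0.2548, +0.9670)
∠(n_1, n_4) = 92.94°
δ = |180° − 92.94°| = 87.06°
87.06° > 2α = 48.46°  →  invalid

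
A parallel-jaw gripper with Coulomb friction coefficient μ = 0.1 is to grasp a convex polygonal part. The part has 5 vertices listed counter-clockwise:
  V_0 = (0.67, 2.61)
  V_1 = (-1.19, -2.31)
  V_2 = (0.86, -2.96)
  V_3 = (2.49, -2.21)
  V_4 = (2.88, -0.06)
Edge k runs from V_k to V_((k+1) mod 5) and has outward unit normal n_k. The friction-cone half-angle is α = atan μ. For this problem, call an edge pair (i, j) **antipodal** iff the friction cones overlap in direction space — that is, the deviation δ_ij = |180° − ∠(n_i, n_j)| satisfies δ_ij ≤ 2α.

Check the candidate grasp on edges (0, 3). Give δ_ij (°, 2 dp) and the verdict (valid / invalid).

δ = 10.43°, valid

α = atan 0.1 = 5.71°;  2α = 11.42°
edge 0: e_0 = (-1.86, -4.92);  n_0 = (-0.9354, +0.3536)
edge 3: e_3 = (+0.39, +2.15);  n_3 = (+0.9839, -0.1785)
∠(n_0, n_3) = 169.57°
δ = |180° − 169.57°| = 10.43°
10.43° ≤ 2α = 11.42°  →  valid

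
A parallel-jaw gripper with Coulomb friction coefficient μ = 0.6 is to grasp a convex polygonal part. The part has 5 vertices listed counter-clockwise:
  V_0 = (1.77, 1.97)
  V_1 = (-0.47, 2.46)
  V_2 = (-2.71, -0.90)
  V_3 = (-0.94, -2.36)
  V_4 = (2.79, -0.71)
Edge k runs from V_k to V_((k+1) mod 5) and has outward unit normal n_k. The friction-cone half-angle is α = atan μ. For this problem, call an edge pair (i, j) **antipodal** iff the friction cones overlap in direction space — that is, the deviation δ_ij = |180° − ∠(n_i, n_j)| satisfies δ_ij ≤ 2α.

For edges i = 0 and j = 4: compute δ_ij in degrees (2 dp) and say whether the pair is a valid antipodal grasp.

δ = 123.18°, invalid

α = atan 0.6 = 30.96°;  2α = 61.93°
edge 0: e_0 = (-2.24, +0.49);  n_0 = (+0.2137, +0.9769)
edge 4: e_4 = (-1.02, +2.68);  n_4 = (+0.9346, +0.3557)
∠(n_0, n_4) = 56.82°
δ = |180° − 56.82°| = 123.18°
123.18° > 2α = 61.93°  →  invalid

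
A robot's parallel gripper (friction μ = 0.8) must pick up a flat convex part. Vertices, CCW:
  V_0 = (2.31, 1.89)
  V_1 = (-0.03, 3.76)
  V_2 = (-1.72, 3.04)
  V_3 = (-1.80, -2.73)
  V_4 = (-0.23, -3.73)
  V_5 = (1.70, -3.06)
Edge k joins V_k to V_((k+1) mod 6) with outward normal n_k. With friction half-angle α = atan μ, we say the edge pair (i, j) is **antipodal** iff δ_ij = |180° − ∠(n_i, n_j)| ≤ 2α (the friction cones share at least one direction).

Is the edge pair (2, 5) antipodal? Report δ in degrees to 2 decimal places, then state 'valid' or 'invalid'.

δ = 6.23°, valid

α = atan 0.8 = 38.66°;  2α = 77.32°
edge 2: e_2 = (-0.08, -5.77);  n_2 = (-0.9999, +0.0139)
edge 5: e_5 = (+0.61, +4.95);  n_5 = (+0.9925, -0.1223)
∠(n_2, n_5) = 173.77°
δ = |180° − 173.77°| = 6.23°
6.23° ≤ 2α = 77.32°  →  valid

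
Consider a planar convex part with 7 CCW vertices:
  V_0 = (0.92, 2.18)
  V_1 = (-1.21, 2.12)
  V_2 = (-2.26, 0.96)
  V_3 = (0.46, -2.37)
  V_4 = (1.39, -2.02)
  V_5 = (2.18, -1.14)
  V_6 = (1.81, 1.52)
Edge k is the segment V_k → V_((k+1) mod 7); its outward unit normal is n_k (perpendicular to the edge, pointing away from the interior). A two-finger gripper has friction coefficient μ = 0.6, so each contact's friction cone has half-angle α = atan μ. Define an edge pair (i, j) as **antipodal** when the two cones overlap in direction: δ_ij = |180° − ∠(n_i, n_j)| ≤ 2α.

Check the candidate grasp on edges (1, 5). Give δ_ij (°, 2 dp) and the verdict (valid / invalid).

α = atan 0.6 = 30.96°;  2α = 61.93°
edge 1: e_1 = (-1.05, -1.16);  n_1 = (-0.7414, +0.6711)
edge 5: e_5 = (-0.37, +2.66);  n_5 = (+0.9905, +0.1378)
∠(n_1, n_5) = 129.93°
δ = |180° − 129.93°| = 50.07°
50.07° ≤ 2α = 61.93°  →  valid

δ = 50.07°, valid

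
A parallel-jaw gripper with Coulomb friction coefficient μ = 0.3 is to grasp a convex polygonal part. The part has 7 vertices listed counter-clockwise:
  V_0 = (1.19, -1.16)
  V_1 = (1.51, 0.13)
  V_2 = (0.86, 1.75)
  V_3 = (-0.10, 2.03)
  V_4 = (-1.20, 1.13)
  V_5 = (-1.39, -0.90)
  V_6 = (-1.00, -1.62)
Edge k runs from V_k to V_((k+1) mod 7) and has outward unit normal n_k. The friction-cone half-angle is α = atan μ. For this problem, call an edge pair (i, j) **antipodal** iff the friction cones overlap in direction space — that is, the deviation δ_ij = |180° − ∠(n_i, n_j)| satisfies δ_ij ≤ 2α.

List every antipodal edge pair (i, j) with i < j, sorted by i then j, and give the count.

α = atan 0.3 = 16.70°;  2α = 33.40°
n_0 = (+0.9706, -0.2408)
n_1 = (+0.9281, +0.3724)
n_2 = (+0.2800, +0.9600)
n_3 = (-0.6332, +0.7740)
n_4 = (-0.9956, +0.0932)
n_5 = (-0.8793, -0.4763)
n_6 = (+0.2056, -0.9786)
  (0,1): δ = 144.21°  ·
  (0,2): δ = 92.33°  ·
  (0,3): δ = 36.78°  ·
  (0,4): δ = 8.58°  ✓
  (0,5): δ = 42.37°  ·
  (0,6): δ = 115.79°  ·
  (1,2): δ = 128.12°  ·
  (1,3): δ = 72.57°  ·
  (1,4): δ = 27.21°  ✓
  (1,5): δ = 6.58°  ✓
  (1,6): δ = 80.00°  ·
  (2,3): δ = 124.45°  ·
  (2,4): δ = 79.09°  ·
  (2,5): δ = 45.30°  ·
  (2,6): δ = 28.12°  ✓
  (3,4): δ = 134.64°  ·
  (3,5): δ = 100.85°  ·
  (3,6): δ = 27.43°  ✓
  (4,5): δ = 146.21°  ·
  (4,6): δ = 72.79°  ·
  (5,6): δ = 106.58°  ·
antipodal pairs: 5

count = 5; pairs: (0,4), (1,4), (1,5), (2,6), (3,6)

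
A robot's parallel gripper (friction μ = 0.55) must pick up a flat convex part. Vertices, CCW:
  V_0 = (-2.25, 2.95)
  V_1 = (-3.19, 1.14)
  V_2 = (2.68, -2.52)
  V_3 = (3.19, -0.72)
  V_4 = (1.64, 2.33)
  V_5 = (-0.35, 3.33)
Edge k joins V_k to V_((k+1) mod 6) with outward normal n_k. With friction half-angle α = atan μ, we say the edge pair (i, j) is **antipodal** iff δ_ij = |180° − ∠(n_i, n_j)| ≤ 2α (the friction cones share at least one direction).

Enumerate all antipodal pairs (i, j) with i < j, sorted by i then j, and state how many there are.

α = atan 0.55 = 28.81°;  2α = 57.62°
n_0 = (-0.8875, +0.4609)
n_1 = (-0.5291, -0.8486)
n_2 = (+0.9621, -0.2726)
n_3 = (+0.8915, +0.4530)
n_4 = (+0.4490, +0.8935)
n_5 = (-0.1961, +0.9806)
  (0,1): δ = 94.50°  ·
  (0,2): δ = 11.63°  ✓
  (0,3): δ = 54.38°  ✓
  (0,4): δ = 90.76°  ·
  (0,5): δ = 128.75°  ·
  (1,2): δ = 73.88°  ·
  (1,3): δ = 31.12°  ✓
  (1,4): δ = 5.26°  ✓
  (1,5): δ = 43.25°  ✓
  (2,3): δ = 137.24°  ·
  (2,4): δ = 100.86°  ·
  (2,5): δ = 62.87°  ·
  (3,4): δ = 143.62°  ·
  (3,5): δ = 105.63°  ·
  (4,5): δ = 142.01°  ·
antipodal pairs: 5

count = 5; pairs: (0,2), (0,3), (1,3), (1,4), (1,5)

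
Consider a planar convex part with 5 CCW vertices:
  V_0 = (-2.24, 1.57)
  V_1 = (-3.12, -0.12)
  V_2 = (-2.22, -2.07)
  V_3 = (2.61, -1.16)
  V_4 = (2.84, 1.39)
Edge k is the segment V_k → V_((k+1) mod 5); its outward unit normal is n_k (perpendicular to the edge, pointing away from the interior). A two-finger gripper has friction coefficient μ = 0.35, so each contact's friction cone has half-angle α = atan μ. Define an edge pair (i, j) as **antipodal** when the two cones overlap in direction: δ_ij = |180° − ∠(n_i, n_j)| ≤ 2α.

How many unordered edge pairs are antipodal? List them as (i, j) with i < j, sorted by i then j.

count = 3; pairs: (0,3), (1,3), (2,4)

α = atan 0.35 = 19.29°;  2α = 38.58°
n_0 = (-0.8870, +0.4618)
n_1 = (-0.9080, -0.4191)
n_2 = (+0.1851, -0.9827)
n_3 = (+0.9960, -0.0898)
n_4 = (+0.0354, +0.9994)
  (0,1): δ = 127.72°  ·
  (0,2): δ = 51.82°  ·
  (0,3): δ = 22.35°  ✓
  (0,4): δ = 115.48°  ·
  (1,2): δ = 104.11°  ·
  (1,3): δ = 29.93°  ✓
  (1,4): δ = 63.20°  ·
  (2,3): δ = 105.82°  ·
  (2,4): δ = 12.70°  ✓
  (3,4): δ = 86.88°  ·
antipodal pairs: 3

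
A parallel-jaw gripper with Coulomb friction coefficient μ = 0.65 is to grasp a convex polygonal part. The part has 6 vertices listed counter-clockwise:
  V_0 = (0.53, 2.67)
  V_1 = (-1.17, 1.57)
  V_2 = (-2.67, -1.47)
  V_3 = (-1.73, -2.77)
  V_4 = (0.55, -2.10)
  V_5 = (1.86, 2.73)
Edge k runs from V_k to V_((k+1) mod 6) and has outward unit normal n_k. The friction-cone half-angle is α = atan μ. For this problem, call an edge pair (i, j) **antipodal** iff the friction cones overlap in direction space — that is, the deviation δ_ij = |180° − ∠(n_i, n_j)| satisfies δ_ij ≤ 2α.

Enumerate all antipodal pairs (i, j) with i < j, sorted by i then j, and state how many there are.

count = 7; pairs: (0,3), (0,4), (1,3), (1,4), (2,4), (2,5), (3,5)

α = atan 0.65 = 33.02°;  2α = 66.05°
n_0 = (-0.5433, +0.8396)
n_1 = (-0.8968, +0.4425)
n_2 = (-0.8104, -0.5859)
n_3 = (+0.2819, -0.9594)
n_4 = (+0.9651, -0.2618)
n_5 = (-0.0451, +0.9990)
  (0,1): δ = 149.17°  ·
  (0,2): δ = 87.04°  ·
  (0,3): δ = 16.53°  ✓
  (0,4): δ = 41.92°  ✓
  (0,5): δ = 149.68°  ·
  (1,2): δ = 117.87°  ·
  (1,3): δ = 47.36°  ✓
  (1,4): δ = 11.09°  ✓
  (1,5): δ = 118.85°  ·
  (2,3): δ = 109.49°  ·
  (2,4): δ = 51.04°  ✓
  (2,5): δ = 56.71°  ✓
  (3,4): δ = 121.55°  ·
  (3,5): δ = 13.79°  ✓
  (4,5): δ = 72.24°  ·
antipodal pairs: 7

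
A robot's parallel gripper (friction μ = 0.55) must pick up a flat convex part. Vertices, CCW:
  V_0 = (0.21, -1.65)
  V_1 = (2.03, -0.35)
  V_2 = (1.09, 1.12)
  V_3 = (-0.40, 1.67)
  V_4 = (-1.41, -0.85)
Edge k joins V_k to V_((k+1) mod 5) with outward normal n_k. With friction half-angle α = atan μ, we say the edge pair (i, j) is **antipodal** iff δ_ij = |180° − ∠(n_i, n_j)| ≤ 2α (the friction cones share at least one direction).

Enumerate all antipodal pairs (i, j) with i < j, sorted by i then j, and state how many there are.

count = 5; pairs: (0,2), (0,3), (1,3), (1,4), (2,4)

α = atan 0.55 = 28.81°;  2α = 57.62°
n_0 = (+0.5812, -0.8137)
n_1 = (+0.8425, +0.5387)
n_2 = (+0.3463, +0.9381)
n_3 = (-0.9282, +0.3720)
n_4 = (-0.4428, -0.8966)
  (0,1): δ = 92.94°  ·
  (0,2): δ = 55.80°  ✓
  (0,3): δ = 32.62°  ✓
  (0,4): δ = 118.18°  ·
  (1,2): δ = 142.86°  ·
  (1,3): δ = 54.44°  ✓
  (1,4): δ = 31.12°  ✓
  (2,3): δ = 91.58°  ·
  (2,4): δ = 6.02°  ✓
  (3,4): δ = 94.44°  ·
antipodal pairs: 5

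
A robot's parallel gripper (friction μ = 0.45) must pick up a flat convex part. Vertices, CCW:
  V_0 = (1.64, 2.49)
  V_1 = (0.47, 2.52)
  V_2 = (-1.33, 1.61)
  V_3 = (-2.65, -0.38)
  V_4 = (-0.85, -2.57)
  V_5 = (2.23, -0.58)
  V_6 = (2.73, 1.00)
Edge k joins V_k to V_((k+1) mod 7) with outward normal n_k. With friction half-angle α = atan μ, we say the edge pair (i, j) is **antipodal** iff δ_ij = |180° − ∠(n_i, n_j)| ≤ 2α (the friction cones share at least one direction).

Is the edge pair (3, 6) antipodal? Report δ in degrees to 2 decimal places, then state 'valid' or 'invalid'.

α = atan 0.45 = 24.23°;  2α = 48.46°
edge 3: e_3 = (+1.80, -2.19);  n_3 = (-0.7725, -0.6350)
edge 6: e_6 = (-1.09, +1.49);  n_6 = (+0.8071, +0.5904)
∠(n_3, n_6) = 176.77°
δ = |180° − 176.77°| = 3.23°
3.23° ≤ 2α = 48.46°  →  valid

δ = 3.23°, valid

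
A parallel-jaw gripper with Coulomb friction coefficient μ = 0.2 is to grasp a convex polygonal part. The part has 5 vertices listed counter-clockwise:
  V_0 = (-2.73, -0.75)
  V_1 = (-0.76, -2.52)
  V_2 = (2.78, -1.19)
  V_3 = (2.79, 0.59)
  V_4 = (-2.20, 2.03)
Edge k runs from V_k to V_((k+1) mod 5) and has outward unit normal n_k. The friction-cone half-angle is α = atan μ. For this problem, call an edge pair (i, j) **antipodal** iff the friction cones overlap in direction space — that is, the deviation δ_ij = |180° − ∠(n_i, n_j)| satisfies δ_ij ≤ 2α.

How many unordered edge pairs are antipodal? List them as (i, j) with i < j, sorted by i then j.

count = 1; pairs: (2,4)

α = atan 0.2 = 11.31°;  2α = 22.62°
n_0 = (-0.6683, -0.7439)
n_1 = (+0.3517, -0.9361)
n_2 = (+1.0000, -0.0056)
n_3 = (+0.2773, +0.9608)
n_4 = (-0.9823, +0.1873)
  (0,1): δ = 117.47°  ·
  (0,2): δ = 48.38°  ·
  (0,3): δ = 25.84°  ·
  (0,4): δ = 121.15°  ·
  (1,2): δ = 110.91°  ·
  (1,3): δ = 36.69°  ·
  (1,4): δ = 58.61°  ·
  (2,3): δ = 105.78°  ·
  (2,4): δ = 10.47°  ✓
  (3,4): δ = 84.70°  ·
antipodal pairs: 1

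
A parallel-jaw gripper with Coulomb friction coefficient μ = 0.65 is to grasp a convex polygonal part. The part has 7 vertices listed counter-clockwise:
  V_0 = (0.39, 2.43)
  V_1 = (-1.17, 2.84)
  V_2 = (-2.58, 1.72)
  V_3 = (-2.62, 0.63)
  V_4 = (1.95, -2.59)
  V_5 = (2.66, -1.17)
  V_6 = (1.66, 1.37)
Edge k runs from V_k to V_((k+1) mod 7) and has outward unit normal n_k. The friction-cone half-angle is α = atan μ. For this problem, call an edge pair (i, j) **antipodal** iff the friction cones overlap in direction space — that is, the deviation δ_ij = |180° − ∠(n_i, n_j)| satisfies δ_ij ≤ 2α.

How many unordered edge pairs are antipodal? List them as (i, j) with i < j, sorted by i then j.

α = atan 0.65 = 33.02°;  2α = 66.05°
n_0 = (+0.2542, +0.9672)
n_1 = (-0.6220, +0.7830)
n_2 = (-0.9993, +0.0367)
n_3 = (-0.5760, -0.8175)
n_4 = (+0.8944, -0.4472)
n_5 = (+0.9305, +0.3663)
n_6 = (+0.6408, +0.7677)
  (0,1): δ = 126.81°  ·
  (0,2): δ = 77.38°  ·
  (0,3): δ = 20.44°  ✓
  (0,4): δ = 78.16°  ·
  (0,5): δ = 126.22°  ·
  (0,6): δ = 154.88°  ·
  (1,2): δ = 130.56°  ·
  (1,3): δ = 73.63°  ·
  (1,4): δ = 24.97°  ✓
  (1,5): δ = 73.03°  ·
  (1,6): δ = 101.69°  ·
  (2,3): δ = 123.07°  ·
  (2,4): δ = 24.46°  ✓
  (2,5): δ = 23.59°  ✓
  (2,6): δ = 52.25°  ✓
  (3,4): δ = 81.40°  ·
  (3,5): δ = 33.34°  ✓
  (3,6): δ = 4.68°  ✓
  (4,5): δ = 131.95°  ·
  (4,6): δ = 103.28°  ·
  (5,6): δ = 151.34°  ·
antipodal pairs: 7

count = 7; pairs: (0,3), (1,4), (2,4), (2,5), (2,6), (3,5), (3,6)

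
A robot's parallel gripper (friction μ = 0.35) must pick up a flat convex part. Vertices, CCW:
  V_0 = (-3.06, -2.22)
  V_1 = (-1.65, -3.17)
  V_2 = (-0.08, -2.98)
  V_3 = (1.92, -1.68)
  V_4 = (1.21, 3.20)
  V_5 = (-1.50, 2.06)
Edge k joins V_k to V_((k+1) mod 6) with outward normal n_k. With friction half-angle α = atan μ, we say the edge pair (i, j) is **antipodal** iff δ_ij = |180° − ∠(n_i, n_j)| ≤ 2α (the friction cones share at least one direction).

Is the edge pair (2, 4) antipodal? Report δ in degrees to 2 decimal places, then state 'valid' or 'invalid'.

α = atan 0.35 = 19.29°;  2α = 38.58°
edge 2: e_2 = (+2.00, +1.30);  n_2 = (+0.5450, -0.8384)
edge 4: e_4 = (-2.71, -1.14);  n_4 = (-0.3878, +0.9218)
∠(n_2, n_4) = 169.79°
δ = |180° − 169.79°| = 10.21°
10.21° ≤ 2α = 38.58°  →  valid

δ = 10.21°, valid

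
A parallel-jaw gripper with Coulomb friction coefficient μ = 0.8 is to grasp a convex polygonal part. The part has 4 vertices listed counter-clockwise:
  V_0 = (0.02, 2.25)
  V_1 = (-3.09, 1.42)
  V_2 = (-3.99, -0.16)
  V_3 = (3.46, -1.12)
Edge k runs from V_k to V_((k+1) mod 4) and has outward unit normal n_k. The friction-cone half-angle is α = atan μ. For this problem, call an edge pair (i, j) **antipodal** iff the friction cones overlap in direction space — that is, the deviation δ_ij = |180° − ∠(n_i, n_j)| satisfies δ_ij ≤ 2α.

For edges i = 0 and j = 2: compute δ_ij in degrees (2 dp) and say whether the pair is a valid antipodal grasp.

α = atan 0.8 = 38.66°;  2α = 77.32°
edge 0: e_0 = (-3.11, -0.83);  n_0 = (-0.2579, +0.9662)
edge 2: e_2 = (+7.45, -0.96);  n_2 = (-0.1278, -0.9918)
∠(n_0, n_2) = 157.71°
δ = |180° − 157.71°| = 22.29°
22.29° ≤ 2α = 77.32°  →  valid

δ = 22.29°, valid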